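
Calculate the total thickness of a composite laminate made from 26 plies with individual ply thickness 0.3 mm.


h = n * t_ply = 26 * 0.3 = 7.8 mm

7.8 mm


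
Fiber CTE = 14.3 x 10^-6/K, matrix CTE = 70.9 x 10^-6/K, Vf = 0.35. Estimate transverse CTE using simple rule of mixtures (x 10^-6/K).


alpha_2 = alpha_f*Vf + alpha_m*(1-Vf) = 14.3*0.35 + 70.9*0.65 = 51.1 x 10^-6/K

51.1 x 10^-6/K


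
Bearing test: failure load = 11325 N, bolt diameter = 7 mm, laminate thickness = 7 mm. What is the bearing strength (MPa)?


sigma_br = F/(d*h) = 11325/(7*7) = 231.1 MPa

231.1 MPa


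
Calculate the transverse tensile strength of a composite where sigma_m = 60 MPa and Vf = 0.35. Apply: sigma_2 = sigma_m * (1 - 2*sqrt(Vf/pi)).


factor = 1 - 2*sqrt(0.35/pi) = 0.3324
sigma_2 = 60 * 0.3324 = 19.95 MPa

19.95 MPa


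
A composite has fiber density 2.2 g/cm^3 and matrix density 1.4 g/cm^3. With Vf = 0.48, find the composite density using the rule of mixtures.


rho_c = rho_f*Vf + rho_m*(1-Vf) = 2.2*0.48 + 1.4*0.52 = 1.784 g/cm^3

1.784 g/cm^3


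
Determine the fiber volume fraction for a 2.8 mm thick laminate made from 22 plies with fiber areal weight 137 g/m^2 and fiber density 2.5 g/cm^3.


Vf = n * FAW / (rho_f * h * 1000) = 22 * 137 / (2.5 * 2.8 * 1000) = 0.4306

0.4306


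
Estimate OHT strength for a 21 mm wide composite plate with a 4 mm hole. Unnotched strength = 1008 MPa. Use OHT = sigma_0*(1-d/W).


OHT = sigma_0*(1-d/W) = 1008*(1-4/21) = 816.0 MPa

816.0 MPa


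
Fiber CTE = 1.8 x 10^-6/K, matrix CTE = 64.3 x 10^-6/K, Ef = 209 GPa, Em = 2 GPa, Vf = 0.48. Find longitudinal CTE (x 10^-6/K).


E1 = Ef*Vf + Em*(1-Vf) = 101.36
alpha_1 = (alpha_f*Ef*Vf + alpha_m*Em*(1-Vf))/E1 = 2.44 x 10^-6/K

2.44 x 10^-6/K


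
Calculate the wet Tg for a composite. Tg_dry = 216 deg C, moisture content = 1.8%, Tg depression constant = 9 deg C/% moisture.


Tg_wet = Tg_dry - k*moisture = 216 - 9*1.8 = 199.8 deg C

199.8 deg C


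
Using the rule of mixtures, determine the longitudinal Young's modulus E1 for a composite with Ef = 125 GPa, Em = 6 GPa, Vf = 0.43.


E1 = Ef*Vf + Em*(1-Vf) = 125*0.43 + 6*0.57 = 57.17 GPa

57.17 GPa


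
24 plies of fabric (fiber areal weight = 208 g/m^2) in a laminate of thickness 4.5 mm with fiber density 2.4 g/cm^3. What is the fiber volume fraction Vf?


Vf = n * FAW / (rho_f * h * 1000) = 24 * 208 / (2.4 * 4.5 * 1000) = 0.4622

0.4622


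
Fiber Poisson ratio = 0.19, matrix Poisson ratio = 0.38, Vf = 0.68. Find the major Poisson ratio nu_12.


nu_12 = nu_f*Vf + nu_m*(1-Vf) = 0.19*0.68 + 0.38*0.32 = 0.2508

0.2508


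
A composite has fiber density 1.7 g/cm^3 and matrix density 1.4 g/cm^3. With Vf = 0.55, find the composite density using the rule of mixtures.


rho_c = rho_f*Vf + rho_m*(1-Vf) = 1.7*0.55 + 1.4*0.45 = 1.565 g/cm^3

1.565 g/cm^3


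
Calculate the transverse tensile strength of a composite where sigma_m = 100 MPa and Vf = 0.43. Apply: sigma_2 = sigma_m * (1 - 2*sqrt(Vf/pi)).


factor = 1 - 2*sqrt(0.43/pi) = 0.2601
sigma_2 = 100 * 0.2601 = 26.01 MPa

26.01 MPa


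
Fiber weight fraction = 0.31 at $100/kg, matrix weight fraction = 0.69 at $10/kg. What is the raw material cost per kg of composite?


Cost = cost_f*Wf + cost_m*Wm = 100*0.31 + 10*0.69 = $37.9/kg

$37.9/kg


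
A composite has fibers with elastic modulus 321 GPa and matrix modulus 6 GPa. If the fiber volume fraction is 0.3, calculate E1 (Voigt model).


E1 = Ef*Vf + Em*(1-Vf) = 321*0.3 + 6*0.7 = 100.5 GPa

100.5 GPa


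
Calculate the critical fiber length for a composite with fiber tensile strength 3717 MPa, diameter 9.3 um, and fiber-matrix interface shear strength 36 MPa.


Lc = sigma_f * d / (2 * tau_i) = 3717 * 9.3 / (2 * 36) = 480.1 um

480.1 um


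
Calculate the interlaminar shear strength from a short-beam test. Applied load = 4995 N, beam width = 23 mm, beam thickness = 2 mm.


ILSS = 3F/(4bh) = 3*4995/(4*23*2) = 81.44 MPa

81.44 MPa


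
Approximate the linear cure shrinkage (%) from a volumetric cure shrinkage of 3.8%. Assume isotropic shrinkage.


Linear shrinkage ≈ vol_shrink/3 = 3.8/3 = 1.267%

1.267%


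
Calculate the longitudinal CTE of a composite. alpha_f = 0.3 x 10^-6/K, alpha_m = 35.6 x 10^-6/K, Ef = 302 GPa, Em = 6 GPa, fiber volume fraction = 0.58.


E1 = Ef*Vf + Em*(1-Vf) = 177.68
alpha_1 = (alpha_f*Ef*Vf + alpha_m*Em*(1-Vf))/E1 = 0.8 x 10^-6/K

0.8 x 10^-6/K


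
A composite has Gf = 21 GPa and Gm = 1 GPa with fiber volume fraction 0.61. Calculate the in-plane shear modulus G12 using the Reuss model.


1/G12 = Vf/Gf + (1-Vf)/Gm = 0.61/21 + 0.39/1
G12 = 2.39 GPa

2.39 GPa


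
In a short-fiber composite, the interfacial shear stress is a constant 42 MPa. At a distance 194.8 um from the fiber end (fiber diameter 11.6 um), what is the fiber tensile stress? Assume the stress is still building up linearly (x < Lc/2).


Force balance: sigma_f * (pi*d^2/4) = tau * (pi*d) * x  ->  sigma_f = 4 * tau * x / d
sigma_f = 4 * 42 * 194.8 / 11.6 = 2821.2 MPa

2821.2 MPa


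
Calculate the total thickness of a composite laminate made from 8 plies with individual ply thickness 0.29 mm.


h = n * t_ply = 8 * 0.29 = 2.32 mm

2.32 mm


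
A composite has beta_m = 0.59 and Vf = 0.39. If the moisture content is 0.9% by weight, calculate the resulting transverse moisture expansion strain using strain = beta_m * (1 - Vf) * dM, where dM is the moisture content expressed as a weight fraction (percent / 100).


dM = 0.9/100 = 0.009
strain = beta_m * (1-Vf) * dM = 0.59 * 0.61 * 0.009 = 0.0032391

0.0032391


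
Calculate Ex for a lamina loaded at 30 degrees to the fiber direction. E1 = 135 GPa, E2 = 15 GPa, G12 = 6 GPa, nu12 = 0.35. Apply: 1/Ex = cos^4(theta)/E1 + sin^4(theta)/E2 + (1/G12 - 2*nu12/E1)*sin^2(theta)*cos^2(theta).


cos^4(30) = 0.5625, sin^4(30) = 0.0625, sin^2(30)*cos^2(30) = 0.1875
1/G12 - 2*nu12/E1 = 1/6 - 2*0.35/135 = 0.161481 GPa^-1
1/Ex = 0.5625/135 + 0.0625/15 + 0.161481*0.1875 = 0.0386111 GPa^-1
Ex = 25.9 GPa

25.9 GPa


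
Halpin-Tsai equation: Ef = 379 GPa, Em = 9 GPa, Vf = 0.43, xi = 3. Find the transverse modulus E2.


eta = (Ef/Em - 1)/(Ef/Em + xi) = (42.1111 - 1)/(42.1111 + 3) = 0.9113
E2 = Em*(1+xi*eta*Vf)/(1-eta*Vf) = 32.2 GPa

32.2 GPa


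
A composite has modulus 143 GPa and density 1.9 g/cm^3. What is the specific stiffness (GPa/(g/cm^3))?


Specific stiffness = E/rho = 143/1.9 = 75.3 GPa/(g/cm^3)

75.3 GPa/(g/cm^3)


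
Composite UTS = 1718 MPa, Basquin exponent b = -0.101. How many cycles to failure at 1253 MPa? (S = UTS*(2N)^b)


N = 0.5 * (S/UTS)^(1/b) = 0.5 * (1253/1718)^(1/-0.101) = 11.3794 cycles

11.3794 cycles


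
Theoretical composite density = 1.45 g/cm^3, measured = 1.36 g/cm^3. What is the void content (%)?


Void% = (rho_theo - rho_actual)/rho_theo * 100 = (1.45 - 1.36)/1.45 * 100 = 6.21%

6.21%


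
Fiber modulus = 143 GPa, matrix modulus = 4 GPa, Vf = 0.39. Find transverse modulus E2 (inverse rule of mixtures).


1/E2 = Vf/Ef + (1-Vf)/Em = 0.39/143 + 0.61/4
E2 = 6.44 GPa

6.44 GPa


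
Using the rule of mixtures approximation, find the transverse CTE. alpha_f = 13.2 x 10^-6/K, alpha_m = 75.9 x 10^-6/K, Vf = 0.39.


alpha_2 = alpha_f*Vf + alpha_m*(1-Vf) = 13.2*0.39 + 75.9*0.61 = 51.4 x 10^-6/K

51.4 x 10^-6/K


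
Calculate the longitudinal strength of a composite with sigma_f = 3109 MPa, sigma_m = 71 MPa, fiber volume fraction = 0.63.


sigma_1 = sigma_f*Vf + sigma_m*(1-Vf) = 3109*0.63 + 71*0.37 = 1984.9 MPa

1984.9 MPa


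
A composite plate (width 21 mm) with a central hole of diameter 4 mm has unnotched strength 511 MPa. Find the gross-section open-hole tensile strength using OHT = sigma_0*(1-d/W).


OHT = sigma_0*(1-d/W) = 511*(1-4/21) = 413.7 MPa

413.7 MPa


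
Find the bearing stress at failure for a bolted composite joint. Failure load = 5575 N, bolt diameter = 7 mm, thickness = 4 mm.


sigma_br = F/(d*h) = 5575/(7*4) = 199.1 MPa

199.1 MPa


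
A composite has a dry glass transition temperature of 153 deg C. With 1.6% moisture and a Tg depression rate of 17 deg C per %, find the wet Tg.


Tg_wet = Tg_dry - k*moisture = 153 - 17*1.6 = 125.8 deg C

125.8 deg C


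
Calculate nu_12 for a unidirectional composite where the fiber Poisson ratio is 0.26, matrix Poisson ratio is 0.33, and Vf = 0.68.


nu_12 = nu_f*Vf + nu_m*(1-Vf) = 0.26*0.68 + 0.33*0.32 = 0.2824

0.2824


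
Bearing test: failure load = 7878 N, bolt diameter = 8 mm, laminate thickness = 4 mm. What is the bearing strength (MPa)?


sigma_br = F/(d*h) = 7878/(8*4) = 246.2 MPa

246.2 MPa


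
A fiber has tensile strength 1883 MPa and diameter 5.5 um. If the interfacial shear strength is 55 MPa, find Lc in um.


Lc = sigma_f * d / (2 * tau_i) = 1883 * 5.5 / (2 * 55) = 94.2 um

94.2 um


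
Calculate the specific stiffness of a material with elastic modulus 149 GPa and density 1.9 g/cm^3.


Specific stiffness = E/rho = 149/1.9 = 78.4 GPa/(g/cm^3)

78.4 GPa/(g/cm^3)


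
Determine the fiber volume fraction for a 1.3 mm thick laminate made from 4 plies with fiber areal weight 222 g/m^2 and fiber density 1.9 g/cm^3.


Vf = n * FAW / (rho_f * h * 1000) = 4 * 222 / (1.9 * 1.3 * 1000) = 0.3595

0.3595


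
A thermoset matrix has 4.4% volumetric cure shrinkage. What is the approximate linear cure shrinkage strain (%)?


Linear shrinkage ≈ vol_shrink/3 = 4.4/3 = 1.467%

1.467%


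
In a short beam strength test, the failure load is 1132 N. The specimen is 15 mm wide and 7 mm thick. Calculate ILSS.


ILSS = 3F/(4bh) = 3*1132/(4*15*7) = 8.09 MPa

8.09 MPa


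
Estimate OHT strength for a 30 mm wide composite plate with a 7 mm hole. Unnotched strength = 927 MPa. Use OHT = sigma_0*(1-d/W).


OHT = sigma_0*(1-d/W) = 927*(1-7/30) = 710.7 MPa

710.7 MPa


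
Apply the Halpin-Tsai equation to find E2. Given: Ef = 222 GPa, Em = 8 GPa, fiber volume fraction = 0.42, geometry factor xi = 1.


eta = (Ef/Em - 1)/(Ef/Em + xi) = (27.75 - 1)/(27.75 + 1) = 0.9304
E2 = Em*(1+xi*eta*Vf)/(1-eta*Vf) = 18.26 GPa

18.26 GPa


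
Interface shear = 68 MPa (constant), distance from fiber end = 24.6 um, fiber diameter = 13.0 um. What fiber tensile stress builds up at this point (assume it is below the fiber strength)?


Force balance: sigma_f * (pi*d^2/4) = tau * (pi*d) * x  ->  sigma_f = 4 * tau * x / d
sigma_f = 4 * 68 * 24.6 / 13.0 = 514.7 MPa

514.7 MPa


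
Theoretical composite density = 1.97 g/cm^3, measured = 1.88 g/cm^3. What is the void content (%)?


Void% = (rho_theo - rho_actual)/rho_theo * 100 = (1.97 - 1.88)/1.97 * 100 = 4.57%

4.57%


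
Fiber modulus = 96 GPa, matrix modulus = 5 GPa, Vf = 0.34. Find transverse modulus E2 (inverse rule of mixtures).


1/E2 = Vf/Ef + (1-Vf)/Em = 0.34/96 + 0.66/5
E2 = 7.38 GPa

7.38 GPa


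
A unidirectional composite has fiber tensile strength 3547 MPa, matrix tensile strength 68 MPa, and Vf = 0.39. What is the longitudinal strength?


sigma_1 = sigma_f*Vf + sigma_m*(1-Vf) = 3547*0.39 + 68*0.61 = 1424.8 MPa

1424.8 MPa


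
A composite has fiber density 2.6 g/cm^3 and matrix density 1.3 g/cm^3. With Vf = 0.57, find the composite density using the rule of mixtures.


rho_c = rho_f*Vf + rho_m*(1-Vf) = 2.6*0.57 + 1.3*0.43 = 2.041 g/cm^3

2.041 g/cm^3


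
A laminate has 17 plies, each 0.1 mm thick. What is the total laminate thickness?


h = n * t_ply = 17 * 0.1 = 1.7 mm

1.7 mm


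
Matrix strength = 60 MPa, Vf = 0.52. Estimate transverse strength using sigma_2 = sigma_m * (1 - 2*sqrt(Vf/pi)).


factor = 1 - 2*sqrt(0.52/pi) = 0.1863
sigma_2 = 60 * 0.1863 = 11.18 MPa

11.18 MPa


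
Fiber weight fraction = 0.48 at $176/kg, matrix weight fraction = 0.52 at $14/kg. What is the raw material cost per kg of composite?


Cost = cost_f*Wf + cost_m*Wm = 176*0.48 + 14*0.52 = $91.76/kg

$91.76/kg


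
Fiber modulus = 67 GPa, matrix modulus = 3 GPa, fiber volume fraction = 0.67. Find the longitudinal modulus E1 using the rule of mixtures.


E1 = Ef*Vf + Em*(1-Vf) = 67*0.67 + 3*0.33 = 45.88 GPa

45.88 GPa


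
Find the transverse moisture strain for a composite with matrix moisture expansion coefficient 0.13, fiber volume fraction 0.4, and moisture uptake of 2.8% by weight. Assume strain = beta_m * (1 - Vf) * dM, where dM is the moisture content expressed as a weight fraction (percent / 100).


dM = 2.8/100 = 0.028
strain = beta_m * (1-Vf) * dM = 0.13 * 0.6 * 0.028 = 0.002184

0.002184


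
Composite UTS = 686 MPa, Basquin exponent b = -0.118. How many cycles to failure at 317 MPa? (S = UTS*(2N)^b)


N = 0.5 * (S/UTS)^(1/b) = 0.5 * (317/686)^(1/-0.118) = 346.8946 cycles

346.8946 cycles


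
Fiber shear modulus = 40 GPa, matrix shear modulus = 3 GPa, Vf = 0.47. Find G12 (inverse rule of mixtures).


1/G12 = Vf/Gf + (1-Vf)/Gm = 0.47/40 + 0.53/3
G12 = 5.31 GPa

5.31 GPa


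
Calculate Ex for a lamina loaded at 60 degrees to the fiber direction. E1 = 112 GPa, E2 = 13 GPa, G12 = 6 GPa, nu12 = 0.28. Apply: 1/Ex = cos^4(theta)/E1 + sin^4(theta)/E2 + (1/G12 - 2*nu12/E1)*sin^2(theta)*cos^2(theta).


cos^4(60) = 0.0625, sin^4(60) = 0.5625, sin^2(60)*cos^2(60) = 0.1875
1/G12 - 2*nu12/E1 = 1/6 - 2*0.28/112 = 0.161667 GPa^-1
1/Ex = 0.0625/112 + 0.5625/13 + 0.161667*0.1875 = 0.0741398 GPa^-1
Ex = 13.49 GPa

13.49 GPa


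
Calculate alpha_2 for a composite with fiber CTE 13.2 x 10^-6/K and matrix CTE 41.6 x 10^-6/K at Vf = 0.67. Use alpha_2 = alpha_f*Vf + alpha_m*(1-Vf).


alpha_2 = alpha_f*Vf + alpha_m*(1-Vf) = 13.2*0.67 + 41.6*0.33 = 22.6 x 10^-6/K

22.6 x 10^-6/K


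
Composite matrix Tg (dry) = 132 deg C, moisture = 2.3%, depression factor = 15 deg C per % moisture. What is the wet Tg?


Tg_wet = Tg_dry - k*moisture = 132 - 15*2.3 = 97.5 deg C

97.5 deg C


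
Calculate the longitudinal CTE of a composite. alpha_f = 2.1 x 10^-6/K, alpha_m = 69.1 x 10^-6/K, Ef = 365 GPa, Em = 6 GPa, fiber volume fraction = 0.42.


E1 = Ef*Vf + Em*(1-Vf) = 156.78
alpha_1 = (alpha_f*Ef*Vf + alpha_m*Em*(1-Vf))/E1 = 3.59 x 10^-6/K

3.59 x 10^-6/K


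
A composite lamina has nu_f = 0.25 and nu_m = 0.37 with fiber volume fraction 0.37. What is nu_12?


nu_12 = nu_f*Vf + nu_m*(1-Vf) = 0.25*0.37 + 0.37*0.63 = 0.3256

0.3256


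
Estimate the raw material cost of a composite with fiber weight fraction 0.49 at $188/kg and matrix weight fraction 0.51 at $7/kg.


Cost = cost_f*Wf + cost_m*Wm = 188*0.49 + 7*0.51 = $95.69/kg

$95.69/kg


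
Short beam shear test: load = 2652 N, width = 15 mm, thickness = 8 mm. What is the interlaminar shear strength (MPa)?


ILSS = 3F/(4bh) = 3*2652/(4*15*8) = 16.58 MPa

16.58 MPa


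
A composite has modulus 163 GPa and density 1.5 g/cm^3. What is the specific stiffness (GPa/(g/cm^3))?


Specific stiffness = E/rho = 163/1.5 = 108.7 GPa/(g/cm^3)

108.7 GPa/(g/cm^3)


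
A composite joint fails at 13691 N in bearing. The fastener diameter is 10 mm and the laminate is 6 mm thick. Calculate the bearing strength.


sigma_br = F/(d*h) = 13691/(10*6) = 228.2 MPa

228.2 MPa


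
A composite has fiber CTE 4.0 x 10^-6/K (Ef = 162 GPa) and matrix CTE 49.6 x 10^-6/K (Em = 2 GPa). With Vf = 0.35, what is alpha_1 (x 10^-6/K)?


E1 = Ef*Vf + Em*(1-Vf) = 58.0
alpha_1 = (alpha_f*Ef*Vf + alpha_m*Em*(1-Vf))/E1 = 5.02 x 10^-6/K

5.02 x 10^-6/K


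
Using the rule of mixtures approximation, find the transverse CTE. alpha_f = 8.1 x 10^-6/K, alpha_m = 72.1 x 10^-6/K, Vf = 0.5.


alpha_2 = alpha_f*Vf + alpha_m*(1-Vf) = 8.1*0.5 + 72.1*0.5 = 40.1 x 10^-6/K

40.1 x 10^-6/K


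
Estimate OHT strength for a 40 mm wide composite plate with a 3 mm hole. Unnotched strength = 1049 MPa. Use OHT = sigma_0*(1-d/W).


OHT = sigma_0*(1-d/W) = 1049*(1-3/40) = 970.3 MPa

970.3 MPa


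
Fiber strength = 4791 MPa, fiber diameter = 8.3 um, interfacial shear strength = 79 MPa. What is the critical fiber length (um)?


Lc = sigma_f * d / (2 * tau_i) = 4791 * 8.3 / (2 * 79) = 251.7 um

251.7 um


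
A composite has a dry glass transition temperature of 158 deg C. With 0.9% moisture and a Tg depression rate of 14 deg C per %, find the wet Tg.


Tg_wet = Tg_dry - k*moisture = 158 - 14*0.9 = 145.4 deg C

145.4 deg C


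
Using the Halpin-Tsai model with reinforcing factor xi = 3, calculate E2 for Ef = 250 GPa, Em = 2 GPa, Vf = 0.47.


eta = (Ef/Em - 1)/(Ef/Em + xi) = (125.0 - 1)/(125.0 + 3) = 0.9688
E2 = Em*(1+xi*eta*Vf)/(1-eta*Vf) = 8.69 GPa

8.69 GPa


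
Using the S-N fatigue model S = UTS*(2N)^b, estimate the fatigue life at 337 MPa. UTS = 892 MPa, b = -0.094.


N = 0.5 * (S/UTS)^(1/b) = 0.5 * (337/892)^(1/-0.094) = 15709.0659 cycles

15709.0659 cycles


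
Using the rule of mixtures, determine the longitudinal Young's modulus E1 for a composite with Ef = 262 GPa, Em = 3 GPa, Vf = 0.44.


E1 = Ef*Vf + Em*(1-Vf) = 262*0.44 + 3*0.56 = 116.96 GPa

116.96 GPa


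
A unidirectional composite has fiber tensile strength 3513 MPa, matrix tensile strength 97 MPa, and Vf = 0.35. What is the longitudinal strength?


sigma_1 = sigma_f*Vf + sigma_m*(1-Vf) = 3513*0.35 + 97*0.65 = 1292.6 MPa

1292.6 MPa


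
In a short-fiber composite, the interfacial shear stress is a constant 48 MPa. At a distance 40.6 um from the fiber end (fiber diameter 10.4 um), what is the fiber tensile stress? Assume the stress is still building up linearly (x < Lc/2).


Force balance: sigma_f * (pi*d^2/4) = tau * (pi*d) * x  ->  sigma_f = 4 * tau * x / d
sigma_f = 4 * 48 * 40.6 / 10.4 = 749.5 MPa

749.5 MPa


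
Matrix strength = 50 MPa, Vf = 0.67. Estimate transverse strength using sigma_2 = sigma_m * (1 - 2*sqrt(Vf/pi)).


factor = 1 - 2*sqrt(0.67/pi) = 0.0764
sigma_2 = 50 * 0.0764 = 3.82 MPa

3.82 MPa


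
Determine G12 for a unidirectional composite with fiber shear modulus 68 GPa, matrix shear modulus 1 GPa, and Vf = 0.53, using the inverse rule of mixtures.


1/G12 = Vf/Gf + (1-Vf)/Gm = 0.53/68 + 0.47/1
G12 = 2.09 GPa

2.09 GPa


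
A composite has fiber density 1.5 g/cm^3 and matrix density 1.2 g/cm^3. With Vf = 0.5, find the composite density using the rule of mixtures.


rho_c = rho_f*Vf + rho_m*(1-Vf) = 1.5*0.5 + 1.2*0.5 = 1.35 g/cm^3

1.35 g/cm^3


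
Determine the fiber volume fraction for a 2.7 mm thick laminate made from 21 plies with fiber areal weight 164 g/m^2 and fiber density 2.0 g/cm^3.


Vf = n * FAW / (rho_f * h * 1000) = 21 * 164 / (2.0 * 2.7 * 1000) = 0.6378

0.6378


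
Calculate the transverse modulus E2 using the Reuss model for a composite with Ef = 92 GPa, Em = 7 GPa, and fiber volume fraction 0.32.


1/E2 = Vf/Ef + (1-Vf)/Em = 0.32/92 + 0.68/7
E2 = 9.94 GPa

9.94 GPa


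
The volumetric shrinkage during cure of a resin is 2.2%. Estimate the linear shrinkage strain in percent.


Linear shrinkage ≈ vol_shrink/3 = 2.2/3 = 0.733%

0.733%


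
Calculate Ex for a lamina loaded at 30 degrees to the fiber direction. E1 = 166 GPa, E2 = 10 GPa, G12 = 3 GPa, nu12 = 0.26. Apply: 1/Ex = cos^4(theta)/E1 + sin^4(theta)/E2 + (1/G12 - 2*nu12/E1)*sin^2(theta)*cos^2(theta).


cos^4(30) = 0.5625, sin^4(30) = 0.0625, sin^2(30)*cos^2(30) = 0.1875
1/G12 - 2*nu12/E1 = 1/3 - 2*0.26/166 = 0.330201 GPa^-1
1/Ex = 0.5625/166 + 0.0625/10 + 0.330201*0.1875 = 0.0715512 GPa^-1
Ex = 13.98 GPa

13.98 GPa


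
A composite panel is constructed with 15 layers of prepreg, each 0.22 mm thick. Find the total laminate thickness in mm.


h = n * t_ply = 15 * 0.22 = 3.3 mm

3.3 mm


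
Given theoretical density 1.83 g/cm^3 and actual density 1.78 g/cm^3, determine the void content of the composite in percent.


Void% = (rho_theo - rho_actual)/rho_theo * 100 = (1.83 - 1.78)/1.83 * 100 = 2.73%

2.73%


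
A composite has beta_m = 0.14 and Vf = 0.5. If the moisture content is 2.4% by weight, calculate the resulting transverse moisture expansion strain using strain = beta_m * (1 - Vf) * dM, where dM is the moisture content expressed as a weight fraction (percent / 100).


dM = 2.4/100 = 0.024
strain = beta_m * (1-Vf) * dM = 0.14 * 0.5 * 0.024 = 0.00168

0.00168


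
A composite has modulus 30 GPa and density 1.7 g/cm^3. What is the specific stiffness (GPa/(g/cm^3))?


Specific stiffness = E/rho = 30/1.7 = 17.6 GPa/(g/cm^3)

17.6 GPa/(g/cm^3)


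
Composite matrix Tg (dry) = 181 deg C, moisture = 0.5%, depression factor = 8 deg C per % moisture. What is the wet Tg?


Tg_wet = Tg_dry - k*moisture = 181 - 8*0.5 = 177.0 deg C

177.0 deg C


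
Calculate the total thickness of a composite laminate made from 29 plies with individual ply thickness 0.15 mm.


h = n * t_ply = 29 * 0.15 = 4.35 mm

4.35 mm


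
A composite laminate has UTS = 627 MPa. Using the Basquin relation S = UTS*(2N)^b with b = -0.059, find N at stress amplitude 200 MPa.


N = 0.5 * (S/UTS)^(1/b) = 0.5 * (200/627)^(1/-0.059) = 1.2876e+08 cycles

1.2876e+08 cycles


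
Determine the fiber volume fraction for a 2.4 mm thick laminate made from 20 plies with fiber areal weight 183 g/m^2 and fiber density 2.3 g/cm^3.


Vf = n * FAW / (rho_f * h * 1000) = 20 * 183 / (2.3 * 2.4 * 1000) = 0.663

0.663


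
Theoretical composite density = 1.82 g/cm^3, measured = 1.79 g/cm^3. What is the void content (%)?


Void% = (rho_theo - rho_actual)/rho_theo * 100 = (1.82 - 1.79)/1.82 * 100 = 1.65%

1.65%


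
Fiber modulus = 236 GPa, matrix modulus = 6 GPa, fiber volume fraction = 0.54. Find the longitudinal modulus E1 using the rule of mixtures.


E1 = Ef*Vf + Em*(1-Vf) = 236*0.54 + 6*0.46 = 130.2 GPa

130.2 GPa


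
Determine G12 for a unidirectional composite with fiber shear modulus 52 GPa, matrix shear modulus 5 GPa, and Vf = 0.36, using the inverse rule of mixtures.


1/G12 = Vf/Gf + (1-Vf)/Gm = 0.36/52 + 0.64/5
G12 = 7.41 GPa

7.41 GPa


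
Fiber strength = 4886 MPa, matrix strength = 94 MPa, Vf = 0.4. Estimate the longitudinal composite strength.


sigma_1 = sigma_f*Vf + sigma_m*(1-Vf) = 4886*0.4 + 94*0.6 = 2010.8 MPa

2010.8 MPa


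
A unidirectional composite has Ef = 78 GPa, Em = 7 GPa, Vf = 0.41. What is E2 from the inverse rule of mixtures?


1/E2 = Vf/Ef + (1-Vf)/Em = 0.41/78 + 0.59/7
E2 = 11.17 GPa

11.17 GPa


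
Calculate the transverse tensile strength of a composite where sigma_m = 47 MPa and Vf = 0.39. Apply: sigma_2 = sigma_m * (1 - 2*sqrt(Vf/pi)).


factor = 1 - 2*sqrt(0.39/pi) = 0.2953
sigma_2 = 47 * 0.2953 = 13.88 MPa

13.88 MPa


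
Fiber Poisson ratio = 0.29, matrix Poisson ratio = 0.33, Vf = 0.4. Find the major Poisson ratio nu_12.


nu_12 = nu_f*Vf + nu_m*(1-Vf) = 0.29*0.4 + 0.33*0.6 = 0.314

0.314


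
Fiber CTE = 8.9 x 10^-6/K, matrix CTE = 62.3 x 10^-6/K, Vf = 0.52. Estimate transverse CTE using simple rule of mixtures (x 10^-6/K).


alpha_2 = alpha_f*Vf + alpha_m*(1-Vf) = 8.9*0.52 + 62.3*0.48 = 34.5 x 10^-6/K

34.5 x 10^-6/K


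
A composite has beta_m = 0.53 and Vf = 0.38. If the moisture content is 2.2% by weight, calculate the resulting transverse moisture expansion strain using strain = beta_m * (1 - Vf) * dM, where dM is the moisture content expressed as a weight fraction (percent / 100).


dM = 2.2/100 = 0.022
strain = beta_m * (1-Vf) * dM = 0.53 * 0.62 * 0.022 = 0.0072292

0.0072292


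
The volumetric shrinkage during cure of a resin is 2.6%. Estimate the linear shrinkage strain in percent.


Linear shrinkage ≈ vol_shrink/3 = 2.6/3 = 0.867%

0.867%


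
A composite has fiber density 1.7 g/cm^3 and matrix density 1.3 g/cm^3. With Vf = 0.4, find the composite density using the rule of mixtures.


rho_c = rho_f*Vf + rho_m*(1-Vf) = 1.7*0.4 + 1.3*0.6 = 1.46 g/cm^3

1.46 g/cm^3


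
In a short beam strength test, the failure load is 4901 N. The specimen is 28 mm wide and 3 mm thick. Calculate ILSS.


ILSS = 3F/(4bh) = 3*4901/(4*28*3) = 43.76 MPa

43.76 MPa


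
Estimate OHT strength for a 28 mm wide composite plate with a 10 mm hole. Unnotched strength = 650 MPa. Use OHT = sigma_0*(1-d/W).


OHT = sigma_0*(1-d/W) = 650*(1-10/28) = 417.9 MPa

417.9 MPa


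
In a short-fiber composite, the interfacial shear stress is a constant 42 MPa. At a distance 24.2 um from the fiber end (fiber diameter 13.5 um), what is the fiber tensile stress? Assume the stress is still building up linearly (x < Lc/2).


Force balance: sigma_f * (pi*d^2/4) = tau * (pi*d) * x  ->  sigma_f = 4 * tau * x / d
sigma_f = 4 * 42 * 24.2 / 13.5 = 301.2 MPa

301.2 MPa


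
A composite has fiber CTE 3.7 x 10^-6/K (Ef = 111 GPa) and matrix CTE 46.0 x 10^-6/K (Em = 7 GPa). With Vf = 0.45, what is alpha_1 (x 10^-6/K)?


E1 = Ef*Vf + Em*(1-Vf) = 53.8
alpha_1 = (alpha_f*Ef*Vf + alpha_m*Em*(1-Vf))/E1 = 6.73 x 10^-6/K

6.73 x 10^-6/K


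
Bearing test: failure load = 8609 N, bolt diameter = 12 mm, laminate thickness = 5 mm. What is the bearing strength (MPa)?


sigma_br = F/(d*h) = 8609/(12*5) = 143.5 MPa

143.5 MPa


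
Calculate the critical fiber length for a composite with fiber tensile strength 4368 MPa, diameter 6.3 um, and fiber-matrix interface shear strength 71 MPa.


Lc = sigma_f * d / (2 * tau_i) = 4368 * 6.3 / (2 * 71) = 193.8 um

193.8 um


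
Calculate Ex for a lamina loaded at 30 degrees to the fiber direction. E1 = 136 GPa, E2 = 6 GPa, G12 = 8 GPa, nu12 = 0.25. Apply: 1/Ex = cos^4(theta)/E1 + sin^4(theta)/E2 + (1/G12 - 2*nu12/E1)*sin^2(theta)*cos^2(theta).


cos^4(30) = 0.5625, sin^4(30) = 0.0625, sin^2(30)*cos^2(30) = 0.1875
1/G12 - 2*nu12/E1 = 1/8 - 2*0.25/136 = 0.121324 GPa^-1
1/Ex = 0.5625/136 + 0.0625/6 + 0.121324*0.1875 = 0.0373009 GPa^-1
Ex = 26.81 GPa

26.81 GPa


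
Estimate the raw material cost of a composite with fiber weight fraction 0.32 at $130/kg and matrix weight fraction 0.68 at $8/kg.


Cost = cost_f*Wf + cost_m*Wm = 130*0.32 + 8*0.68 = $47.04/kg

$47.04/kg


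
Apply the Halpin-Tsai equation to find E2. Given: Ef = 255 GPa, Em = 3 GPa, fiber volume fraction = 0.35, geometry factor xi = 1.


eta = (Ef/Em - 1)/(Ef/Em + xi) = (85.0 - 1)/(85.0 + 1) = 0.9767
E2 = Em*(1+xi*eta*Vf)/(1-eta*Vf) = 6.12 GPa

6.12 GPa


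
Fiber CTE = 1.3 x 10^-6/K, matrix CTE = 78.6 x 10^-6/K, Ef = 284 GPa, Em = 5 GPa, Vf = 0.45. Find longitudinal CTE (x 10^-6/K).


E1 = Ef*Vf + Em*(1-Vf) = 130.55
alpha_1 = (alpha_f*Ef*Vf + alpha_m*Em*(1-Vf))/E1 = 2.93 x 10^-6/K

2.93 x 10^-6/K


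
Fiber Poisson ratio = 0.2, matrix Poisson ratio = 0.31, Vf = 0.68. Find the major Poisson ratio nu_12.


nu_12 = nu_f*Vf + nu_m*(1-Vf) = 0.2*0.68 + 0.31*0.32 = 0.2352

0.2352


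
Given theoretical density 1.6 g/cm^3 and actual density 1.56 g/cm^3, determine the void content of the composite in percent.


Void% = (rho_theo - rho_actual)/rho_theo * 100 = (1.6 - 1.56)/1.6 * 100 = 2.5%

2.5%


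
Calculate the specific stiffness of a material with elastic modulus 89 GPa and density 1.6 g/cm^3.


Specific stiffness = E/rho = 89/1.6 = 55.6 GPa/(g/cm^3)

55.6 GPa/(g/cm^3)


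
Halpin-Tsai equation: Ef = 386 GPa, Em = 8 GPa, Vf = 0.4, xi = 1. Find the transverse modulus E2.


eta = (Ef/Em - 1)/(Ef/Em + xi) = (48.25 - 1)/(48.25 + 1) = 0.9594
E2 = Em*(1+xi*eta*Vf)/(1-eta*Vf) = 17.96 GPa

17.96 GPa


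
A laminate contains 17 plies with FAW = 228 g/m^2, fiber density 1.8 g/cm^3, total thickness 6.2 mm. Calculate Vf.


Vf = n * FAW / (rho_f * h * 1000) = 17 * 228 / (1.8 * 6.2 * 1000) = 0.3473

0.3473


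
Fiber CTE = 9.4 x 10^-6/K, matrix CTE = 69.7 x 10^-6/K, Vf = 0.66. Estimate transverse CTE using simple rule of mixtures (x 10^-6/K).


alpha_2 = alpha_f*Vf + alpha_m*(1-Vf) = 9.4*0.66 + 69.7*0.34 = 29.9 x 10^-6/K

29.9 x 10^-6/K


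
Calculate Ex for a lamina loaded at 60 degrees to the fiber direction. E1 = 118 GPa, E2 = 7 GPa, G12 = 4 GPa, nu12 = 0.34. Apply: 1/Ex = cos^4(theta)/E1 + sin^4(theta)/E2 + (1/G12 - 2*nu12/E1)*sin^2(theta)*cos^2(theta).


cos^4(60) = 0.0625, sin^4(60) = 0.5625, sin^2(60)*cos^2(60) = 0.1875
1/G12 - 2*nu12/E1 = 1/4 - 2*0.34/118 = 0.244237 GPa^-1
1/Ex = 0.0625/118 + 0.5625/7 + 0.244237*0.1875 = 0.1266813 GPa^-1
Ex = 7.89 GPa

7.89 GPa


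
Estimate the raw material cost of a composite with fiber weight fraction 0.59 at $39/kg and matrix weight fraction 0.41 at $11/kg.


Cost = cost_f*Wf + cost_m*Wm = 39*0.59 + 11*0.41 = $27.52/kg

$27.52/kg


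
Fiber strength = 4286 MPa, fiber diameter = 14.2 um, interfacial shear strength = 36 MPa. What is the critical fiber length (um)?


Lc = sigma_f * d / (2 * tau_i) = 4286 * 14.2 / (2 * 36) = 845.3 um

845.3 um


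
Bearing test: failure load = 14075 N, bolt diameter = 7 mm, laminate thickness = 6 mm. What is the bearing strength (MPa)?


sigma_br = F/(d*h) = 14075/(7*6) = 335.1 MPa

335.1 MPa


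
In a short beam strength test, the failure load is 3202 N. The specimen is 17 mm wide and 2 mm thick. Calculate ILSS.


ILSS = 3F/(4bh) = 3*3202/(4*17*2) = 70.63 MPa

70.63 MPa


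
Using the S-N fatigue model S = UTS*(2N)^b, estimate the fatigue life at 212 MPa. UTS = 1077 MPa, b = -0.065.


N = 0.5 * (S/UTS)^(1/b) = 0.5 * (212/1077)^(1/-0.065) = 3.6196e+10 cycles

3.6196e+10 cycles


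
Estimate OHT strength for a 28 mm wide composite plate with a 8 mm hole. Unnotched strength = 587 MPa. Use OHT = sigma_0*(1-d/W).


OHT = sigma_0*(1-d/W) = 587*(1-8/28) = 419.3 MPa

419.3 MPa


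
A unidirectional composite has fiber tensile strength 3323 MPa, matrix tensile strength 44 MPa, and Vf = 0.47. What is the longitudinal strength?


sigma_1 = sigma_f*Vf + sigma_m*(1-Vf) = 3323*0.47 + 44*0.53 = 1585.1 MPa

1585.1 MPa


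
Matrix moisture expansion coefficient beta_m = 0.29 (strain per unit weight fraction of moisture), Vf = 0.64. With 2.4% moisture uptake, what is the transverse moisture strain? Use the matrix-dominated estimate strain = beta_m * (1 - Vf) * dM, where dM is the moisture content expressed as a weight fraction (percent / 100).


dM = 2.4/100 = 0.024
strain = beta_m * (1-Vf) * dM = 0.29 * 0.36 * 0.024 = 0.0025056

0.0025056


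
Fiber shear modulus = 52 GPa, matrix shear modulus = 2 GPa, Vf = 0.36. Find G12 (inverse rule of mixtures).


1/G12 = Vf/Gf + (1-Vf)/Gm = 0.36/52 + 0.64/2
G12 = 3.06 GPa

3.06 GPa


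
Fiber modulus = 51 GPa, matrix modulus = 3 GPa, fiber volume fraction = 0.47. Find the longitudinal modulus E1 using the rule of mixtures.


E1 = Ef*Vf + Em*(1-Vf) = 51*0.47 + 3*0.53 = 25.56 GPa

25.56 GPa


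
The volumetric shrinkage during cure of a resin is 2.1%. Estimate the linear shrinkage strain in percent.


Linear shrinkage ≈ vol_shrink/3 = 2.1/3 = 0.7%

0.7%


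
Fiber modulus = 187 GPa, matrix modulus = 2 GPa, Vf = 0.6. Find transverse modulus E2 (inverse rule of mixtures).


1/E2 = Vf/Ef + (1-Vf)/Em = 0.6/187 + 0.4/2
E2 = 4.92 GPa

4.92 GPa


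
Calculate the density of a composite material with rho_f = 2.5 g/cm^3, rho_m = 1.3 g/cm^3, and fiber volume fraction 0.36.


rho_c = rho_f*Vf + rho_m*(1-Vf) = 2.5*0.36 + 1.3*0.64 = 1.732 g/cm^3

1.732 g/cm^3


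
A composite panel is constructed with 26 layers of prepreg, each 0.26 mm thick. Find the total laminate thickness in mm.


h = n * t_ply = 26 * 0.26 = 6.76 mm

6.76 mm


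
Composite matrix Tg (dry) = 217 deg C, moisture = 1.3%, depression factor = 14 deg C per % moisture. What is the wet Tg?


Tg_wet = Tg_dry - k*moisture = 217 - 14*1.3 = 198.8 deg C

198.8 deg C


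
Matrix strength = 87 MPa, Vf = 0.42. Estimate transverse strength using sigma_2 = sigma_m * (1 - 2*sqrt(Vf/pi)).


factor = 1 - 2*sqrt(0.42/pi) = 0.2687
sigma_2 = 87 * 0.2687 = 23.38 MPa

23.38 MPa


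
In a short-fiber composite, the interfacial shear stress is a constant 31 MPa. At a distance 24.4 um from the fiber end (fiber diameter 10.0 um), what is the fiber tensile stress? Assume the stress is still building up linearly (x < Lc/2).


Force balance: sigma_f * (pi*d^2/4) = tau * (pi*d) * x  ->  sigma_f = 4 * tau * x / d
sigma_f = 4 * 31 * 24.4 / 10.0 = 302.6 MPa

302.6 MPa


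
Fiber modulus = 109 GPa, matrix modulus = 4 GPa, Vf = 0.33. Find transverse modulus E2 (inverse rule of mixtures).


1/E2 = Vf/Ef + (1-Vf)/Em = 0.33/109 + 0.67/4
E2 = 5.86 GPa

5.86 GPa


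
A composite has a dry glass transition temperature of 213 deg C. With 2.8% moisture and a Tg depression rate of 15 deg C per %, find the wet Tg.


Tg_wet = Tg_dry - k*moisture = 213 - 15*2.8 = 171.0 deg C

171.0 deg C


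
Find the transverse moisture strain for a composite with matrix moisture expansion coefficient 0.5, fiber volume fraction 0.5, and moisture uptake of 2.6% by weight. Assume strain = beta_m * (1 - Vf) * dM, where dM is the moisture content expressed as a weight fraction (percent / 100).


dM = 2.6/100 = 0.026
strain = beta_m * (1-Vf) * dM = 0.5 * 0.5 * 0.026 = 0.0065

0.0065


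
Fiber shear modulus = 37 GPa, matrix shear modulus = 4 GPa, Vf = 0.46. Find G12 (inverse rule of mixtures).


1/G12 = Vf/Gf + (1-Vf)/Gm = 0.46/37 + 0.54/4
G12 = 6.78 GPa

6.78 GPa


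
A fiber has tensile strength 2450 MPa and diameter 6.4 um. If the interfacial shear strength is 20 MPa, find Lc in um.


Lc = sigma_f * d / (2 * tau_i) = 2450 * 6.4 / (2 * 20) = 392.0 um

392.0 um


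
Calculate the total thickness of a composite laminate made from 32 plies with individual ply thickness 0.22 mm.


h = n * t_ply = 32 * 0.22 = 7.04 mm

7.04 mm


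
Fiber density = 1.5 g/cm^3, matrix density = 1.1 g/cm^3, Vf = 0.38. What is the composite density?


rho_c = rho_f*Vf + rho_m*(1-Vf) = 1.5*0.38 + 1.1*0.62 = 1.252 g/cm^3

1.252 g/cm^3


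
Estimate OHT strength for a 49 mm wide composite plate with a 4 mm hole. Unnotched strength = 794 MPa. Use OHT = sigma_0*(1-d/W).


OHT = sigma_0*(1-d/W) = 794*(1-4/49) = 729.2 MPa

729.2 MPa


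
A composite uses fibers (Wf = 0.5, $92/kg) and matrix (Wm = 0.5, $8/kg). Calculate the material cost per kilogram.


Cost = cost_f*Wf + cost_m*Wm = 92*0.5 + 8*0.5 = $50.0/kg

$50.0/kg


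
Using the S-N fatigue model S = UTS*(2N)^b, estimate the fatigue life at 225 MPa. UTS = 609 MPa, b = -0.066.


N = 0.5 * (S/UTS)^(1/b) = 0.5 * (225/609)^(1/-0.066) = 1.7824e+06 cycles

1.7824e+06 cycles


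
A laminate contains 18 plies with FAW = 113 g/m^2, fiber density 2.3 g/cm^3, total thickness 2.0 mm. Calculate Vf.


Vf = n * FAW / (rho_f * h * 1000) = 18 * 113 / (2.3 * 2.0 * 1000) = 0.4422

0.4422


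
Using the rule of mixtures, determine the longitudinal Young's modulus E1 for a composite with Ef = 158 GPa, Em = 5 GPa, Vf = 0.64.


E1 = Ef*Vf + Em*(1-Vf) = 158*0.64 + 5*0.36 = 102.92 GPa

102.92 GPa


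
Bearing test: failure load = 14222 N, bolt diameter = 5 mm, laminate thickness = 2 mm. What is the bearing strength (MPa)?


sigma_br = F/(d*h) = 14222/(5*2) = 1422.2 MPa

1422.2 MPa


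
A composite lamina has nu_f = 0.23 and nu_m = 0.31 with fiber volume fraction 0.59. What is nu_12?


nu_12 = nu_f*Vf + nu_m*(1-Vf) = 0.23*0.59 + 0.31*0.41 = 0.2628

0.2628


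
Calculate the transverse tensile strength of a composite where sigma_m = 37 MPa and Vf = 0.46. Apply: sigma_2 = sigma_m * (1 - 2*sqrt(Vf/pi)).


factor = 1 - 2*sqrt(0.46/pi) = 0.2347
sigma_2 = 37 * 0.2347 = 8.68 MPa

8.68 MPa


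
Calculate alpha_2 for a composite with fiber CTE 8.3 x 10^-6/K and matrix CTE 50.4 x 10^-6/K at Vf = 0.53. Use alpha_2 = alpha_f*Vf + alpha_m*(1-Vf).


alpha_2 = alpha_f*Vf + alpha_m*(1-Vf) = 8.3*0.53 + 50.4*0.47 = 28.1 x 10^-6/K

28.1 x 10^-6/K


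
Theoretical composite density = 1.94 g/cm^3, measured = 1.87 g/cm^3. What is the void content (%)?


Void% = (rho_theo - rho_actual)/rho_theo * 100 = (1.94 - 1.87)/1.94 * 100 = 3.61%

3.61%


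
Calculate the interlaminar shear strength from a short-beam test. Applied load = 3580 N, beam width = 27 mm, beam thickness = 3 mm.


ILSS = 3F/(4bh) = 3*3580/(4*27*3) = 33.15 MPa

33.15 MPa


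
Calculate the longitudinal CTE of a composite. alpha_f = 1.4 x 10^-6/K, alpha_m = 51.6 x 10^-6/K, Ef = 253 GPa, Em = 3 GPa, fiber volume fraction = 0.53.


E1 = Ef*Vf + Em*(1-Vf) = 135.5
alpha_1 = (alpha_f*Ef*Vf + alpha_m*Em*(1-Vf))/E1 = 1.92 x 10^-6/K

1.92 x 10^-6/K


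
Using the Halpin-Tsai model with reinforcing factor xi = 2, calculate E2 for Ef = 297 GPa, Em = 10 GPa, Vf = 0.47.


eta = (Ef/Em - 1)/(Ef/Em + xi) = (29.7 - 1)/(29.7 + 2) = 0.9054
E2 = Em*(1+xi*eta*Vf)/(1-eta*Vf) = 32.22 GPa

32.22 GPa


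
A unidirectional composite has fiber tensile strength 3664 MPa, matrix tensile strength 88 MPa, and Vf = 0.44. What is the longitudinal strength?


sigma_1 = sigma_f*Vf + sigma_m*(1-Vf) = 3664*0.44 + 88*0.56 = 1661.4 MPa

1661.4 MPa


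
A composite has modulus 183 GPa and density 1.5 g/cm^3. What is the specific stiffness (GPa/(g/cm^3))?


Specific stiffness = E/rho = 183/1.5 = 122.0 GPa/(g/cm^3)

122.0 GPa/(g/cm^3)


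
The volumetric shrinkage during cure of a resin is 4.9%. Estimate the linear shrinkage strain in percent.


Linear shrinkage ≈ vol_shrink/3 = 4.9/3 = 1.633%

1.633%


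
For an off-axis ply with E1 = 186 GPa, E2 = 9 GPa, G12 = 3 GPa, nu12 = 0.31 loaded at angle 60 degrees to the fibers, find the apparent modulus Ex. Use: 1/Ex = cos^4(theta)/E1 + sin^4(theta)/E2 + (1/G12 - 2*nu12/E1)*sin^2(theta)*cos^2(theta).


cos^4(60) = 0.0625, sin^4(60) = 0.5625, sin^2(60)*cos^2(60) = 0.1875
1/G12 - 2*nu12/E1 = 1/3 - 2*0.31/186 = 0.33 GPa^-1
1/Ex = 0.0625/186 + 0.5625/9 + 0.33*0.1875 = 0.124711 GPa^-1
Ex = 8.02 GPa

8.02 GPa


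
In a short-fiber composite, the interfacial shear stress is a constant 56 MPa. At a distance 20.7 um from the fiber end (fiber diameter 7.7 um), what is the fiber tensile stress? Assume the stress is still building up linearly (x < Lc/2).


Force balance: sigma_f * (pi*d^2/4) = tau * (pi*d) * x  ->  sigma_f = 4 * tau * x / d
sigma_f = 4 * 56 * 20.7 / 7.7 = 602.2 MPa

602.2 MPa


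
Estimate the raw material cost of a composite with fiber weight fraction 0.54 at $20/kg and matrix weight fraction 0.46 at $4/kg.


Cost = cost_f*Wf + cost_m*Wm = 20*0.54 + 4*0.46 = $12.64/kg

$12.64/kg


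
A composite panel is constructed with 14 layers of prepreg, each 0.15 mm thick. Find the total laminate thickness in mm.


h = n * t_ply = 14 * 0.15 = 2.1 mm

2.1 mm


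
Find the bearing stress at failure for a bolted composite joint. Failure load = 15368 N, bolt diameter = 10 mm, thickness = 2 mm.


sigma_br = F/(d*h) = 15368/(10*2) = 768.4 MPa

768.4 MPa


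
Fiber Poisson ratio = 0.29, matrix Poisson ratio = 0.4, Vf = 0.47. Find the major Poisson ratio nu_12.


nu_12 = nu_f*Vf + nu_m*(1-Vf) = 0.29*0.47 + 0.4*0.53 = 0.3483

0.3483


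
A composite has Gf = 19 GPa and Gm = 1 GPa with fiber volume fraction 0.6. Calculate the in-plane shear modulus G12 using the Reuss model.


1/G12 = Vf/Gf + (1-Vf)/Gm = 0.6/19 + 0.4/1
G12 = 2.32 GPa

2.32 GPa


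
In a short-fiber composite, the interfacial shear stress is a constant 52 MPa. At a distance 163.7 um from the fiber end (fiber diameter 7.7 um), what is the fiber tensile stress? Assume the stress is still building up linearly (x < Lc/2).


Force balance: sigma_f * (pi*d^2/4) = tau * (pi*d) * x  ->  sigma_f = 4 * tau * x / d
sigma_f = 4 * 52 * 163.7 / 7.7 = 4422.0 MPa

4422.0 MPa


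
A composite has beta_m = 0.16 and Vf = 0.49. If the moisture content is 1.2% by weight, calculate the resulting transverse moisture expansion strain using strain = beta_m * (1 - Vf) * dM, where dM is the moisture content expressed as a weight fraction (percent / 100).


dM = 1.2/100 = 0.012
strain = beta_m * (1-Vf) * dM = 0.16 * 0.51 * 0.012 = 0.0009792

0.0009792


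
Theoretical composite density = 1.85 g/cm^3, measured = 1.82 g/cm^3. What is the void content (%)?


Void% = (rho_theo - rho_actual)/rho_theo * 100 = (1.85 - 1.82)/1.85 * 100 = 1.62%

1.62%
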